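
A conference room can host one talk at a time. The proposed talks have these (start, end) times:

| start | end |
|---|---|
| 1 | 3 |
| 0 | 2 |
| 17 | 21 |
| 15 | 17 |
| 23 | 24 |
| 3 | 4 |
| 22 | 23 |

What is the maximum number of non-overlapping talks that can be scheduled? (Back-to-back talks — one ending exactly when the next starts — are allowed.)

6

Sort by end time and greedily take each interval whose start is ≥ the last chosen end.
Sorted by end: (0,2)  (1,3)  (3,4)  (15,17)  (17,21)  (22,23)  (23,24)
take (0,2); take (3,4); take (15,17); take (17,21); take (22,23); take (23,24).
Selected 6 talks.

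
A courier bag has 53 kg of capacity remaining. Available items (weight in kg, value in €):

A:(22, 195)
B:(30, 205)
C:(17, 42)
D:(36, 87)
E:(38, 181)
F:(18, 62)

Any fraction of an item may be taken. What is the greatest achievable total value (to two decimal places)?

Greedy by value/weight ratio, highest first.
Order: A (195/22=8.86) > B (205/30=6.83) > E (181/38=4.76) > F (62/18=3.44) > C (42/17=2.47) > D (87/36=2.42)
Fill: take A (22 @ 195) → take B (30 @ 205) → take 1/38 of E → 4.76; 53/53 used.
Total value = 404.76

404.76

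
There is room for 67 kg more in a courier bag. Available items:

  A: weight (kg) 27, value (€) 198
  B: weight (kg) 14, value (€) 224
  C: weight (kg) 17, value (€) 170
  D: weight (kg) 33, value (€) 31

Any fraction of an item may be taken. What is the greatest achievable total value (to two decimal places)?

600.45

Greedy by value/weight ratio, highest first.
Ratios (sorted): B 16.00, C 10.00, A 7.33, D 0.94
take B (14 @ 224); take C (17 @ 170); take A (27 @ 198); take 9/33 of D → 8.45. Capacity used 67/67.
Total value = 600.45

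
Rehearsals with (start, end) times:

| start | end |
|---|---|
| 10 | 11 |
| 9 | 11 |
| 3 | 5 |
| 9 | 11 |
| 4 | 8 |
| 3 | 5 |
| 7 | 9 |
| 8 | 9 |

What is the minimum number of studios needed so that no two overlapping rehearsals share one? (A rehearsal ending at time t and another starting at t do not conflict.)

3

The answer is the maximum number of intervals overlapping at any instant.
starts: [3, 3, 4, 7, 8, 9, 9, 10]
ends:   [5, 5, 8, 9, 9, 11, 11, 11]
s3→1 s3→2 s4→3  — peak 3.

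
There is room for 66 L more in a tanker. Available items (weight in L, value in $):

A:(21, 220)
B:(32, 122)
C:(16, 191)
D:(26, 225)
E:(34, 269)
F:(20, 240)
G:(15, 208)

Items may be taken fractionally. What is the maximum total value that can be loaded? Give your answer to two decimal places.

Greedy by value/weight ratio, highest first.
Ratios (sorted): G 13.87, F 12.00, C 11.94, A 10.48, D 8.65, E 7.91, B 3.81
take G (15 @ 208); take F (20 @ 240); take C (16 @ 191); take 15/21 of A → 157.14. Capacity used 66/66.
Total value = 796.14

796.14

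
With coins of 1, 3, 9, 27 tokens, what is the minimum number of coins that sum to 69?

5

Greedy: take as many of the largest coin as possible, then repeat with the remainder.
69 = 2×27 + 1×9 + 2×3
Total coins = 2 + 1 + 2 = 5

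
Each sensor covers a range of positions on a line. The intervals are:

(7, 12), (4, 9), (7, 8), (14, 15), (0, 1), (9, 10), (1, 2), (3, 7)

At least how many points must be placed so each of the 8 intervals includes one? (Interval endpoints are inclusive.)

Sort by right endpoint; whenever an interval is uncovered, place a point at its right end.
By right end: [0,1]  [1,2]  [3,7]  [7,8]  [4,9]  [9,10]  [7,12]  [14,15]
[0,1] uncovered → point at 1; [3,7] uncovered → point at 7; [9,10] uncovered → point at 10; [14,15] uncovered → point at 15.
Points: 1, 7, 10, 15 (4 total).

4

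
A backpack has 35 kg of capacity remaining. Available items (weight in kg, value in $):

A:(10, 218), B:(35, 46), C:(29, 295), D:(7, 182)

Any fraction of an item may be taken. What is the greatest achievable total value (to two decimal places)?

583.10

Ratios (sorted): D 26.00, A 21.80, C 10.17, B 1.31
take D (7 @ 182); take A (10 @ 218); take 18/29 of C → 183.10. Capacity used 35/35.
Total value = 583.10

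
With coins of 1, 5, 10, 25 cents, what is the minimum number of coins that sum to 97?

7

97 − 3×25→22 − 2×10→2 − 2×1→0
Total coins = 3 + 2 + 2 = 7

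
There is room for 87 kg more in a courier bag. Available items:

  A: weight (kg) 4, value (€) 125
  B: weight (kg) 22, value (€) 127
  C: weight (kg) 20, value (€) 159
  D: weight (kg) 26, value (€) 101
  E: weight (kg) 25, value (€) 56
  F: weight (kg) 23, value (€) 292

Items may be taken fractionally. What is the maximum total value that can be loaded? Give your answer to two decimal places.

Greedy by value/weight ratio, highest first.
Order: A (125/4=31.25) > F (292/23=12.70) > C (159/20=7.95) > B (127/22=5.77) > D (101/26=3.88) > E (56/25=2.24)
Fill: take A (4 @ 125) → take F (23 @ 292) → take C (20 @ 159) → take B (22 @ 127) → take 18/26 of D → 69.92; 87/87 used.
Total value = 772.92

772.92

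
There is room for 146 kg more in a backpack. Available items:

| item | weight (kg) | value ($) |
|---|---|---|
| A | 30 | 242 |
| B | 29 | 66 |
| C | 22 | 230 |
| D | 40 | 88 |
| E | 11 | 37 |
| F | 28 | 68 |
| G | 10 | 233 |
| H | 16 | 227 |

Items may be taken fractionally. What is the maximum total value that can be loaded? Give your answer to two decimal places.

Ratios (sorted): G 23.30, H 14.19, C 10.45, A 8.07, E 3.36, F 2.43, B 2.28, D 2.20
take G (10 @ 233); take H (16 @ 227); take C (22 @ 230); take A (30 @ 242); take E (11 @ 37); take F (28 @ 68); take B (29 @ 66). Capacity used 146/146.
Total value = 1103.00

1103.00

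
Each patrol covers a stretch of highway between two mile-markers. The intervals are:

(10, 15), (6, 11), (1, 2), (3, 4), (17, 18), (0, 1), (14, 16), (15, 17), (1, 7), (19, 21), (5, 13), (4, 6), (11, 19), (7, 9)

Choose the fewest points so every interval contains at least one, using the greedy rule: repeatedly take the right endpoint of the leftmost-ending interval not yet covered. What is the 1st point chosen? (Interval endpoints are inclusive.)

1

Sort by right endpoint; whenever an interval is uncovered, place a point at its right end.
Sorted: [0,1] [1,2] [3,4] [4,6] [1,7] [7,9] [6,11] [5,13] [10,15] [14,16] [15,17] [17,18] [11,19] [19,21]
{[0,1],[1,2]} hit by 1; {[3,4],[4,6],[1,7]} hit by 4; {[7,9],[6,11],[5,13]} hit by 9; {[10,15],[14,16],[15,17]} hit by 15; {[17,18],[11,19]} hit by 18; {[19,21]} hit by 21.
Points: 1, 4, 9, 15, 18, 21 (6 total).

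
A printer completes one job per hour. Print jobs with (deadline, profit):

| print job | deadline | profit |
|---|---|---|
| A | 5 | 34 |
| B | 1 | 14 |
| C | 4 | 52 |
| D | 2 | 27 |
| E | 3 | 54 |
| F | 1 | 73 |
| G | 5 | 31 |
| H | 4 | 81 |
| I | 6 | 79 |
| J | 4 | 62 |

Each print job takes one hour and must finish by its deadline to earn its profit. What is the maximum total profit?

By profit: H(d4,81), I(d6,79), F(d1,73), J(d4,62), E(d3,54), C(d4,52), A(d5,34), G(d5,31), D(d2,27), B(d1,14)
H→slot 4; I→slot 6; F→slot 1; J→slot 3; E→slot 2; C skipped; A→slot 5; G skipped; D skipped; B skipped.
Profit = 73 + 54 + 62 + 81 + 34 + 79 = 383

383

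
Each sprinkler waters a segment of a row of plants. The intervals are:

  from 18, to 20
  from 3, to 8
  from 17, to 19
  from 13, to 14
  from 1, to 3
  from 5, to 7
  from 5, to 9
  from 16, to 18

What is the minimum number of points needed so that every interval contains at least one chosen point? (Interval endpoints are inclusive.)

4

Sort by right endpoint; whenever an interval is uncovered, place a point at its right end.
By right end: [1,3]  [5,7]  [3,8]  [5,9]  [13,14]  [16,18]  [17,19]  [18,20]
[1,3] uncovered → point at 3; [5,7] uncovered → point at 7; [13,14] uncovered → point at 14; [16,18] uncovered → point at 18.
Points: 3, 7, 14, 18 (4 total).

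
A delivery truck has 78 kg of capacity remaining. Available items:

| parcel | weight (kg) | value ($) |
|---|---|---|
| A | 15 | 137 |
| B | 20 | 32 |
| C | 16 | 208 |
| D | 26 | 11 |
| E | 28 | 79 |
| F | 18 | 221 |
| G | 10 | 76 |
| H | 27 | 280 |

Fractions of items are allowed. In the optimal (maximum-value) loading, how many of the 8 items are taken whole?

Greedy by value/weight ratio, highest first.
Order: C (208/16=13.00) > F (221/18=12.28) > H (280/27=10.37) > A (137/15=9.13) > G (76/10=7.60) > E (79/28=2.82) > B (32/20=1.60) > D (11/26=0.42)
Fill: take C (16 @ 208) → take F (18 @ 221) → take H (27 @ 280) → take A (15 @ 137) → take 2/10 of G → 15.20; 78/78 used.
4 item(s) taken whole; one partial (take 2/10 of G).

4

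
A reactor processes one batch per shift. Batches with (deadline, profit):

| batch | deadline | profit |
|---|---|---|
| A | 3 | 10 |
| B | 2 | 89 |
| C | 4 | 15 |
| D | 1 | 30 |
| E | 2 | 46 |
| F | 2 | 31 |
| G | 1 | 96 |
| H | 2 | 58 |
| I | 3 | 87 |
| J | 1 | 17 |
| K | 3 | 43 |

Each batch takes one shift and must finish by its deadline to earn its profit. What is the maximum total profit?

Profit order: G=96 B=89 I=87 H=58 E=46 K=43 F=31 D=30 J=17 C=15 A=10
Assign: G→slot 1, B→slot 2, I→slot 3, H skipped, E skipped, K skipped, F skipped, D skipped, J skipped, C→slot 4, A skipped.
Slots: [1:G] [2:B] [3:I] [4:C]
Profit = 96 + 89 + 87 + 15 = 287

287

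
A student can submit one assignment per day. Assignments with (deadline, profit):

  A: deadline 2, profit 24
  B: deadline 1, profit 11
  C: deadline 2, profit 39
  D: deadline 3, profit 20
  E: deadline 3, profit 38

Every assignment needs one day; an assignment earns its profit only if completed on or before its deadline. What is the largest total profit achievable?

Take jobs in profit order; each goes to the latest open slot no later than its deadline.
By profit: C(d2,39), E(d3,38), A(d2,24), D(d3,20), B(d1,11)
C→slot 2; E→slot 3; A→slot 1; D skipped; B skipped.
Profit = 24 + 39 + 38 = 101

101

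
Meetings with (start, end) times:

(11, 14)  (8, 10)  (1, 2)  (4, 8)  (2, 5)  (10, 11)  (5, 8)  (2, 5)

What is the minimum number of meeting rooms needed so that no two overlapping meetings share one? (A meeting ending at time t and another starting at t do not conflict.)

Count concurrent intervals with a sweep; the peak is the room count.
Events (time:±→running): 1:+→1 2:-→0 2:+→1 2:+→2 4:+→3 … peak 3.

3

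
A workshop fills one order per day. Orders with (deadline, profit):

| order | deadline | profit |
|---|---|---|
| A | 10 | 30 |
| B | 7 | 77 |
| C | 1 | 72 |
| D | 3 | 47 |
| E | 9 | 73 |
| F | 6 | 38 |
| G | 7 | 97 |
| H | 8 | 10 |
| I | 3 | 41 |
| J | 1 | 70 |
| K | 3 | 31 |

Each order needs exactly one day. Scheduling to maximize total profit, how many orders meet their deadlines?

9

Sort by profit descending; place each in the latest free slot ≤ its deadline.
By profit: G(d7,97), B(d7,77), E(d9,73), C(d1,72), J(d1,70), D(d3,47), I(d3,41), F(d6,38), K(d3,31), A(d10,30), H(d8,10)
G→slot 7; B→slot 6; E→slot 9; C→slot 1; J skipped; D→slot 3; I→slot 2; F→slot 5; K skipped; A→slot 10; H→slot 8.
9 of 11 scheduled.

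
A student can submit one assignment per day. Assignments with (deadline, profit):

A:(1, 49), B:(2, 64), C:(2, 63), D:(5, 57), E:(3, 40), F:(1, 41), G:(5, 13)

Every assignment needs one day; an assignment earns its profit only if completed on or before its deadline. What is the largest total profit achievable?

Sort by profit descending; place each in the latest free slot ≤ its deadline.
By profit: B(d2,64), C(d2,63), D(d5,57), A(d1,49), F(d1,41), E(d3,40), G(d5,13)
B→slot 2; C→slot 1; D→slot 5; A skipped; F skipped; E→slot 3; G→slot 4.
Profit = 63 + 64 + 40 + 13 + 57 = 237

237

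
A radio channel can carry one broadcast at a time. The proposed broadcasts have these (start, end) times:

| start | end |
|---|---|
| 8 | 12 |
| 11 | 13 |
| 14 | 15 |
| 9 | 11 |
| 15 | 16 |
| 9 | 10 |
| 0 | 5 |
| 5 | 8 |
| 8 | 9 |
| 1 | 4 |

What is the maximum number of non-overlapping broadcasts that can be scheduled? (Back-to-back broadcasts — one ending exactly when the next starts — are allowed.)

7

Greedy by earliest finish: after sorting by end time, pick each interval compatible with the last pick.
Sorted by end: (1,4)  (0,5)  (5,8)  (8,9)  (9,10)  (9,11)  (8,12)  (11,13)  (14,15)  (15,16)
take (1,4); skip (0,5); take (5,8); take (8,9); take (9,10); skip (9,11); take (11,13); take (14,15); take (15,16).
Selected 7 broadcasts.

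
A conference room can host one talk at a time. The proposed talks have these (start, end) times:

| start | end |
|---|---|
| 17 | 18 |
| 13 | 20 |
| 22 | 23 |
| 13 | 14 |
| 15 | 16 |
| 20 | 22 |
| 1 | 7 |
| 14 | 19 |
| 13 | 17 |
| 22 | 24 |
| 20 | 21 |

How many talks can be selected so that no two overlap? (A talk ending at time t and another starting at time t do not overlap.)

6

By end time: (1,7), (13,14), (15,16), (13,17), (17,18), (14,19), (13,20), (20,21), (20,22), (22,23), (22,24).
Pick (1,7); next start ≥ 7 → (13,14); next start ≥ 14 → (15,16); next start ≥ 16 → (17,18); next start ≥ 18 → (20,21); next start ≥ 21 → (22,23).
Selected 6 talks.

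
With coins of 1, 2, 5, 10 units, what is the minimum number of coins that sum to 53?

Greedy: take as many of the largest coin as possible, then repeat with the remainder.
53 − 5×10→3 − 1×2→1 − 1×1→0
Total coins = 5 + 1 + 1 = 7

7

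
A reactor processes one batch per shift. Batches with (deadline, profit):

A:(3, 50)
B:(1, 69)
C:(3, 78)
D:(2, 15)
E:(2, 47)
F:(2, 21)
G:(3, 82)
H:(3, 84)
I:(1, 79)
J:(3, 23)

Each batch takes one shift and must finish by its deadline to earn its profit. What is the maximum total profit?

245

Sort by profit descending; place each in the latest free slot ≤ its deadline.
Profit order: H=84 G=82 I=79 C=78 B=69 A=50 E=47 J=23 F=21 D=15
Assign: H→slot 3, G→slot 2, I→slot 1, C skipped, B skipped, A skipped, E skipped, J skipped, F skipped, D skipped.
Slots: [1:I] [2:G] [3:H]
Profit = 79 + 82 + 84 = 245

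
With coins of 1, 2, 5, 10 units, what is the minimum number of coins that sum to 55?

6

55 − 5×10→5 − 1×5→0
Total coins = 5 + 1 = 6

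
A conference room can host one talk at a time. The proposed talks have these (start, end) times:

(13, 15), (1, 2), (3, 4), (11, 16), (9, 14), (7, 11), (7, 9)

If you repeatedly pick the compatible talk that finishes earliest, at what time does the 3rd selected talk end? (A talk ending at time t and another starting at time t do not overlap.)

9

Order by finish time; keep every interval that doesn't clash with the previous kept one.
By end time: (1,2), (3,4), (7,9), (7,11), (9,14), (13,15), (11,16).
Pick (1,2); next start ≥ 2 → (3,4); next start ≥ 4 → (7,9); next start ≥ 9 → (9,14).
Selected: (1,2) (3,4) (7,9) (9,14)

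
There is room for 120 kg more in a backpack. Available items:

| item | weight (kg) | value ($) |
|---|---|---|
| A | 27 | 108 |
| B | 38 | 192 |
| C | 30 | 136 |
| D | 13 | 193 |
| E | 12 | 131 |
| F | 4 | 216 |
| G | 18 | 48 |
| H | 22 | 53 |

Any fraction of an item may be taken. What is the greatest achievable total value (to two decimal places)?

Sort by value per unit weight and fill in that order.
Ratios (sorted): F 54.00, D 14.85, E 10.92, B 5.05, C 4.53, A 4.00, G 2.67, H 2.41
take F (4 @ 216); take D (13 @ 193); take E (12 @ 131); take B (38 @ 192); take C (30 @ 136); take 23/27 of A → 92.00. Capacity used 120/120.
Total value = 960.00

960.00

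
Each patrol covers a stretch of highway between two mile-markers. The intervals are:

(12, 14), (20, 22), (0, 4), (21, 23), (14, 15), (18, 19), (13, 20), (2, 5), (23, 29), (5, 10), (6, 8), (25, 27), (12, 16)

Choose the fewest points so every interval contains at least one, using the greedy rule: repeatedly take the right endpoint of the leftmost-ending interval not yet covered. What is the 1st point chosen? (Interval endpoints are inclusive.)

Process intervals by earliest right end; each time one isn't hit yet, stab at its right endpoint.
By right end: [0,4]  [2,5]  [6,8]  [5,10]  [12,14]  [14,15]  [12,16]  [18,19]  [13,20]  [20,22]  [21,23]  [25,27]  [23,29]
[0,4] uncovered → point at 4; [6,8] uncovered → point at 8; [12,14] uncovered → point at 14; [18,19] uncovered → point at 19; [20,22] uncovered → point at 22; [25,27] uncovered → point at 27.
Points: 4, 8, 14, 19, 22, 27 (6 total).

4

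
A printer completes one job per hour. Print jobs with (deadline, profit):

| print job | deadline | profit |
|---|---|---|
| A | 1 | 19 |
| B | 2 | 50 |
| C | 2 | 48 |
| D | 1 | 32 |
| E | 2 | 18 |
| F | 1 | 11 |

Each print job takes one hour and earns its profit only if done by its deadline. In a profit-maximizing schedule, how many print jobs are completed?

Sort by profit descending; place each in the latest free slot ≤ its deadline.
By profit: B(d2,50), C(d2,48), D(d1,32), A(d1,19), E(d2,18), F(d1,11)
B→slot 2; C→slot 1; D skipped; A skipped; E skipped; F skipped.
2 of 6 scheduled.

2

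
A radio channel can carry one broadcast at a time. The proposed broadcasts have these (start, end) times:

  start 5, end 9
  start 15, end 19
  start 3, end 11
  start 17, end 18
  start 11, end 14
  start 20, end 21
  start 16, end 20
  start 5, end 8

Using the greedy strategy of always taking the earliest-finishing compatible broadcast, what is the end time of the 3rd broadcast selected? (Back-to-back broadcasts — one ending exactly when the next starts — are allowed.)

18

By end time: (5,8), (5,9), (3,11), (11,14), (17,18), (15,19), (16,20), (20,21).
Pick (5,8); next start ≥ 8 → (11,14); next start ≥ 14 → (17,18); next start ≥ 18 → (20,21).
Selected: (5,8) (11,14) (17,18) (20,21)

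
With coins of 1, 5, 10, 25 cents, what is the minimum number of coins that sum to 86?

Greedy: take as many of the largest coin as possible, then repeat with the remainder.
86 − 3×25→11 − 1×10→1 − 1×1→0
Total coins = 3 + 1 + 1 = 5

5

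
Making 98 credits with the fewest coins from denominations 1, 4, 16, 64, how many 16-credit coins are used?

2

Use the largest denomination that fits, subtract, and repeat.
98 − 1×64→34 − 2×16→2 − 2×1→0
Count of 16: 2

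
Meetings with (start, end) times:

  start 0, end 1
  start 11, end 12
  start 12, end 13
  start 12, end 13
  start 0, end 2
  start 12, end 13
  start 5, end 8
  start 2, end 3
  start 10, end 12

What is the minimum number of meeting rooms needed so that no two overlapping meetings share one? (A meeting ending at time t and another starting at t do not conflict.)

starts: [0, 0, 2, 5, 10, 11, 12, 12, 12]
ends:   [1, 2, 3, 8, 12, 12, 13, 13, 13]
s0→1 s0→2 e1→1 e2→0 s2→1 e3→0 s5→1 e8→0 s10→1 s11→2 e12→1 e12→0 s12→1 s12→2 s12→3  — peak 3.

3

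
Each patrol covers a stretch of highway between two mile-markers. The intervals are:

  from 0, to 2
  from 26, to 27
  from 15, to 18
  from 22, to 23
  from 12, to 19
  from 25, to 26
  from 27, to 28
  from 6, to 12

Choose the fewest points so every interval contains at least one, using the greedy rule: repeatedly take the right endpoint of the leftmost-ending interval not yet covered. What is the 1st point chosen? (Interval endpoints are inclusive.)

Sort by right endpoint; whenever an interval is uncovered, place a point at its right end.
By right end: [0,2]  [6,12]  [15,18]  [12,19]  [22,23]  [25,26]  [26,27]  [27,28]
[0,2] uncovered → point at 2; [6,12] uncovered → point at 12; [15,18] uncovered → point at 18; [22,23] uncovered → point at 23; [25,26] uncovered → point at 26; [27,28] uncovered → point at 28.
Points: 2, 12, 18, 23, 26, 28 (6 total).

2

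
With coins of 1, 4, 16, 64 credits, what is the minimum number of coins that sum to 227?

8

Use the largest denomination that fits, subtract, and repeat.
227 = 3×64 + 2×16 + 3×1
Total coins = 3 + 2 + 3 = 8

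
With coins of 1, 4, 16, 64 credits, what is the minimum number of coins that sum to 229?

229 = 3×64 + 2×16 + 1×4 + 1×1
Total coins = 3 + 2 + 1 + 1 = 7

7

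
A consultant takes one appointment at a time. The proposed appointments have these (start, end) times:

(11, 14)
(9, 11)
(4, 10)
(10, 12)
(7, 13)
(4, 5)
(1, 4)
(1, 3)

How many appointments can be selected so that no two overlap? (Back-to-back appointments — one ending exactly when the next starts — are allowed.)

Sort by end time and greedily take each interval whose start is ≥ the last chosen end.
By end time: (1,3), (1,4), (4,5), (4,10), (9,11), (10,12), (7,13), (11,14).
Pick (1,3); next start ≥ 3 → (4,5); next start ≥ 5 → (9,11); next start ≥ 11 → (11,14).
Selected 4 appointments.

4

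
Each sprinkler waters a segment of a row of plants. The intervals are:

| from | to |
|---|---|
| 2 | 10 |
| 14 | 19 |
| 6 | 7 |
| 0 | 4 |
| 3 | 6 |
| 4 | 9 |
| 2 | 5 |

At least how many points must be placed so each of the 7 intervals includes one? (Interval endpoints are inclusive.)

3

Process intervals by earliest right end; each time one isn't hit yet, stab at its right endpoint.
Sorted: [0,4] [2,5] [3,6] [6,7] [4,9] [2,10] [14,19]
{[0,4],[2,5],[3,6]} hit by 4; {[6,7],[4,9],[2,10]} hit by 7; {[14,19]} hit by 19.
Points: 4, 7, 19 (3 total).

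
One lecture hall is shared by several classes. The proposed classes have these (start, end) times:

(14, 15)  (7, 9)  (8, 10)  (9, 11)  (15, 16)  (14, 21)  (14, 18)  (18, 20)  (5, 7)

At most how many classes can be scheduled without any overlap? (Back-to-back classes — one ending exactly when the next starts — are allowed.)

Order by finish time; keep every interval that doesn't clash with the previous kept one.
Sorted by end: (5,7)  (7,9)  (8,10)  (9,11)  (14,15)  (15,16)  (14,18)  (18,20)  (14,21)
take (5,7); take (7,9); skip (8,10); take (9,11); take (14,15); take (15,16); take (18,20).
Selected 6 classes.

6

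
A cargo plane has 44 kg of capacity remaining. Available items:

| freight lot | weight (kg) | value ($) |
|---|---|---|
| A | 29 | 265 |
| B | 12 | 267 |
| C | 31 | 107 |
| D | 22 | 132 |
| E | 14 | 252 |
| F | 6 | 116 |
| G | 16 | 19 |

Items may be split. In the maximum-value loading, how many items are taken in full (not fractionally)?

Order: B (267/12=22.25) > F (116/6=19.33) > E (252/14=18.00) > A (265/29=9.14) > D (132/22=6.00) > C (107/31=3.45) > G (19/16=1.19)
Fill: take B (12 @ 267) → take F (6 @ 116) → take E (14 @ 252) → take 12/29 of A → 109.66; 44/44 used.
3 item(s) taken whole; one partial (take 12/29 of A).

3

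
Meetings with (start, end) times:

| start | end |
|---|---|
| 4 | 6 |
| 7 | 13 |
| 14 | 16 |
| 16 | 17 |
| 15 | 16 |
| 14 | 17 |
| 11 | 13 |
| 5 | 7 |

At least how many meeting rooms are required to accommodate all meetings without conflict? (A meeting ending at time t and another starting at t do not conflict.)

3

Count concurrent intervals with a sweep; the peak is the room count.
starts: [4, 5, 7, 11, 14, 14, 15, 16]
ends:   [6, 7, 13, 13, 16, 16, 17, 17]
s4→1 s5→2 e6→1 e7→0 s7→1 s11→2 e13→1 e13→0 s14→1 s14→2 s15→3  — peak 3.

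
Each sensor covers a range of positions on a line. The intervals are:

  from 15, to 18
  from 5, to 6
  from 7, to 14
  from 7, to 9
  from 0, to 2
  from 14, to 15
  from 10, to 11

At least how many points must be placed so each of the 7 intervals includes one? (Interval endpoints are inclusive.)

Process intervals by earliest right end; each time one isn't hit yet, stab at its right endpoint.
Sorted: [0,2] [5,6] [7,9] [10,11] [7,14] [14,15] [15,18]
{[0,2]} hit by 2; {[5,6]} hit by 6; {[7,9]} hit by 9; {[10,11],[7,14]} hit by 11; {[14,15],[15,18]} hit by 15.
Points: 2, 6, 9, 11, 15 (5 total).

5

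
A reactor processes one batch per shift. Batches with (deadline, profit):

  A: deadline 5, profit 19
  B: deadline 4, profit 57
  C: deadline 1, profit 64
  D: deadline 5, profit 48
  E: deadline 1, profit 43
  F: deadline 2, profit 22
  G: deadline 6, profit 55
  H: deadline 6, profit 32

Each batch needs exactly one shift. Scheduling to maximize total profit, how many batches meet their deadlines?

By profit: C(d1,64), B(d4,57), G(d6,55), D(d5,48), E(d1,43), H(d6,32), F(d2,22), A(d5,19)
C→slot 1; B→slot 4; G→slot 6; D→slot 5; E skipped; H→slot 3; F→slot 2; A skipped.
6 of 8 scheduled.

6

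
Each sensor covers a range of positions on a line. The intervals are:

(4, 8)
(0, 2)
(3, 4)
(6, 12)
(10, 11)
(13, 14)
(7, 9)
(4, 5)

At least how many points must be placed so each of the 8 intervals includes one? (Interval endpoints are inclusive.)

Sorted: [0,2] [3,4] [4,5] [4,8] [7,9] [10,11] [6,12] [13,14]
{[0,2]} hit by 2; {[3,4],[4,5],[4,8]} hit by 4; {[7,9]} hit by 9; {[10,11],[6,12]} hit by 11; {[13,14]} hit by 14.
Points: 2, 4, 9, 11, 14 (5 total).

5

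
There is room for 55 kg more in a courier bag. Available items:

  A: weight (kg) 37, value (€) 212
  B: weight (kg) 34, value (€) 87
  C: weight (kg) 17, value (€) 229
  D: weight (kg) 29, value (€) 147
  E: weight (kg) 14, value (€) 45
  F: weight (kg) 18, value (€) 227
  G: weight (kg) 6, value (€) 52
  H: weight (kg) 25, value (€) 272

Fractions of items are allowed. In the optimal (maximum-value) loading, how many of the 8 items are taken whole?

Greedy by value/weight ratio, highest first.
Order: C (229/17=13.47) > F (227/18=12.61) > H (272/25=10.88) > G (52/6=8.67) > A (212/37=5.73) > D (147/29=5.07) > E (45/14=3.21) > B (87/34=2.56)
Fill: take C (17 @ 229) → take F (18 @ 227) → take 20/25 of H → 217.60; 55/55 used.
2 item(s) taken whole; one partial (take 20/25 of H).

2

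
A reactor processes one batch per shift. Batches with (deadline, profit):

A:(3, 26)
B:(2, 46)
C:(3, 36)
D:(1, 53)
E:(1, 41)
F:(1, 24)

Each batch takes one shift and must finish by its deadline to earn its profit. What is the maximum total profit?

Sort by profit descending; place each in the latest free slot ≤ its deadline.
By profit: D(d1,53), B(d2,46), E(d1,41), C(d3,36), A(d3,26), F(d1,24)
D→slot 1; B→slot 2; E skipped; C→slot 3; A skipped; F skipped.
Profit = 53 + 46 + 36 = 135

135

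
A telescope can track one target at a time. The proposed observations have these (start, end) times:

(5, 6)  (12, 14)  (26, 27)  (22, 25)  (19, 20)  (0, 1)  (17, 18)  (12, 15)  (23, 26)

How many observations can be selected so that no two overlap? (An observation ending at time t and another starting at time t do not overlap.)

7

Greedy by earliest finish: after sorting by end time, pick each interval compatible with the last pick.
By end time: (0,1), (5,6), (12,14), (12,15), (17,18), (19,20), (22,25), (23,26), (26,27).
Pick (0,1); next start ≥ 1 → (5,6); next start ≥ 6 → (12,14); next start ≥ 14 → (17,18); next start ≥ 18 → (19,20); next start ≥ 20 → (22,25); next start ≥ 25 → (26,27).
Selected 7 observations.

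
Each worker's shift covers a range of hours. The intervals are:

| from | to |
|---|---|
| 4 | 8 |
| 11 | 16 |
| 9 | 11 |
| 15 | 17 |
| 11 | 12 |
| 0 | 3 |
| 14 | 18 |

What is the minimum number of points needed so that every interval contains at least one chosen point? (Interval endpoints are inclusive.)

Sort by right endpoint; whenever an interval is uncovered, place a point at its right end.
Sorted: [0,3] [4,8] [9,11] [11,12] [11,16] [15,17] [14,18]
{[0,3]} hit by 3; {[4,8]} hit by 8; {[9,11],[11,12],[11,16]} hit by 11; {[15,17],[14,18]} hit by 17.
Points: 3, 8, 11, 17 (4 total).

4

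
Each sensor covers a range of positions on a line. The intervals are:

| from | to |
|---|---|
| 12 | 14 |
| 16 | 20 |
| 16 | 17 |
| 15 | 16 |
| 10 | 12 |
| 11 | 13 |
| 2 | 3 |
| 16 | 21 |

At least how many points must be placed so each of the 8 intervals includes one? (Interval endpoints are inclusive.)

Sorted: [2,3] [10,12] [11,13] [12,14] [15,16] [16,17] [16,20] [16,21]
{[2,3]} hit by 3; {[10,12],[11,13],[12,14]} hit by 12; {[15,16],[16,17],[16,20],[16,21]} hit by 16.
Points: 3, 12, 16 (3 total).

3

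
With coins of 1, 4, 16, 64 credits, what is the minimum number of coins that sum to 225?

6

225 = 3×64 + 2×16 + 1×1
Total coins = 3 + 2 + 1 = 6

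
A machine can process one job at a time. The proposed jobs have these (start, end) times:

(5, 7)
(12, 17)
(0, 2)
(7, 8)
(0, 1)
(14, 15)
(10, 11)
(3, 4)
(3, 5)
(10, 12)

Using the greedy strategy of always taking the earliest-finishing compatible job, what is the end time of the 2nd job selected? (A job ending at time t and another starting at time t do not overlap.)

4

Greedy by earliest finish: after sorting by end time, pick each interval compatible with the last pick.
Sorted by end: (0,1)  (0,2)  (3,4)  (3,5)  (5,7)  (7,8)  (10,11)  (10,12)  (14,15)  (12,17)
take (0,1); skip (0,2); take (3,4); take (5,7); take (7,8); take (10,11); take (14,15).
Selected: (0,1) (3,4) (5,7) (7,8) (10,11) (14,15)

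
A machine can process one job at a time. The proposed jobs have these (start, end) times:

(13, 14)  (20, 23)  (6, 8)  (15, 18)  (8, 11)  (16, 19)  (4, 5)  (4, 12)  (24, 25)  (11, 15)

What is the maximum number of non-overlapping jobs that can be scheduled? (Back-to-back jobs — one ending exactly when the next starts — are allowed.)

7

Greedy by earliest finish: after sorting by end time, pick each interval compatible with the last pick.
Sorted by end: (4,5)  (6,8)  (8,11)  (4,12)  (13,14)  (11,15)  (15,18)  (16,19)  (20,23)  (24,25)
take (4,5); take (6,8); take (8,11); take (13,14); take (15,18); skip (16,19); take (20,23); take (24,25).
Selected 7 jobs.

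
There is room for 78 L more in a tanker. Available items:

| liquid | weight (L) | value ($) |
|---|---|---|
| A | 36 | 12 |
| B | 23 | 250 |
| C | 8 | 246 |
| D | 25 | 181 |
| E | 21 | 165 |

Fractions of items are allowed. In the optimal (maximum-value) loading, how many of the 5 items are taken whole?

Greedy by value/weight ratio, highest first.
Ratios (sorted): C 30.75, B 10.87, E 7.86, D 7.24, A 0.33
take C (8 @ 246); take B (23 @ 250); take E (21 @ 165); take D (25 @ 181); take 1/36 of A → 0.33. Capacity used 78/78.
4 item(s) taken whole; one partial (take 1/36 of A).

4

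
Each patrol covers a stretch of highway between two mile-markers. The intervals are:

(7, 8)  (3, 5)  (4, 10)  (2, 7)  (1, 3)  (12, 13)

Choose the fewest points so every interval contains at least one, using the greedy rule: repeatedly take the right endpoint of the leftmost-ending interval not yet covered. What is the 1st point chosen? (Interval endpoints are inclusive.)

3

Sort by right endpoint; whenever an interval is uncovered, place a point at its right end.
Sorted: [1,3] [3,5] [2,7] [7,8] [4,10] [12,13]
{[1,3],[3,5],[2,7]} hit by 3; {[7,8],[4,10]} hit by 8; {[12,13]} hit by 13.
Points: 3, 8, 13 (3 total).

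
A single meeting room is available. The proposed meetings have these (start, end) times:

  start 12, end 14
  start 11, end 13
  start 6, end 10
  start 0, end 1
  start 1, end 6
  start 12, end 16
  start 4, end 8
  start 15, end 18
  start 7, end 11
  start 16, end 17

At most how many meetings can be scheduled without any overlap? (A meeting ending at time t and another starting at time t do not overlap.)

5

Greedy by earliest finish: after sorting by end time, pick each interval compatible with the last pick.
Sorted by end: (0,1)  (1,6)  (4,8)  (6,10)  (7,11)  (11,13)  (12,14)  (12,16)  (16,17)  (15,18)
take (0,1); take (1,6); take (6,10); take (11,13); take (16,17).
Selected 5 meetings.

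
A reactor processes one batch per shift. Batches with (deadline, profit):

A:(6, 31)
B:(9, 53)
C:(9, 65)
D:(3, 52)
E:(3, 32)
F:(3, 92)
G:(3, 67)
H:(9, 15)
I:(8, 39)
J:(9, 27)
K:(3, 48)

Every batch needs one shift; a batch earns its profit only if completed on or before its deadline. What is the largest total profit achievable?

By profit: F(d3,92), G(d3,67), C(d9,65), B(d9,53), D(d3,52), K(d3,48), I(d8,39), E(d3,32), A(d6,31), J(d9,27), H(d9,15)
F→slot 3; G→slot 2; C→slot 9; B→slot 8; D→slot 1; K skipped; I→slot 7; E skipped; A→slot 6; J→slot 5; H→slot 4.
Profit = 52 + 67 + 92 + 15 + 27 + 31 + 39 + 53 + 65 = 441

441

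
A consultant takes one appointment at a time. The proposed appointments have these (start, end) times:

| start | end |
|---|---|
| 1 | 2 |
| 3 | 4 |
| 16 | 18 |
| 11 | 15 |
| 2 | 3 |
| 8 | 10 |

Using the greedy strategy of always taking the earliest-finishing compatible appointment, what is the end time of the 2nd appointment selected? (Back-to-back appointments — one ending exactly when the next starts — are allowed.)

Sorted by end: (1,2)  (2,3)  (3,4)  (8,10)  (11,15)  (16,18)
take (1,2); take (2,3); take (3,4); take (8,10); take (11,15); take (16,18).
Selected: (1,2) (2,3) (3,4) (8,10) (11,15) (16,18)

3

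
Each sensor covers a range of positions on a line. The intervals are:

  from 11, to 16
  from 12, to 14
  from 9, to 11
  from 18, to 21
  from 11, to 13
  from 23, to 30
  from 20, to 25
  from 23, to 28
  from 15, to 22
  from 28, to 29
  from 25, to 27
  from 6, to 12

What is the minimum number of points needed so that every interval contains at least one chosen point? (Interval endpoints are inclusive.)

By right end: [9,11]  [6,12]  [11,13]  [12,14]  [11,16]  [18,21]  [15,22]  [20,25]  [25,27]  [23,28]  [28,29]  [23,30]
[9,11] uncovered → point at 11; [12,14] uncovered → point at 14; [18,21] uncovered → point at 21; [25,27] uncovered → point at 27; [28,29] uncovered → point at 29.
Points: 11, 14, 21, 27, 29 (5 total).

5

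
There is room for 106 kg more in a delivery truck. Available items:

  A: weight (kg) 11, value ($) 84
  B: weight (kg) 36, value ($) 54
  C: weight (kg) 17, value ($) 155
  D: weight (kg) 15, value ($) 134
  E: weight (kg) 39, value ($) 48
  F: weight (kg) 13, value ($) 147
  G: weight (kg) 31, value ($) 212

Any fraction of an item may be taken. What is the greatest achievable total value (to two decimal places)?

Ratios (sorted): F 11.31, C 9.12, D 8.93, A 7.64, G 6.84, B 1.50, E 1.23
take F (13 @ 147); take C (17 @ 155); take D (15 @ 134); take A (11 @ 84); take G (31 @ 212); take 19/36 of B → 28.50. Capacity used 106/106.
Total value = 760.50

760.50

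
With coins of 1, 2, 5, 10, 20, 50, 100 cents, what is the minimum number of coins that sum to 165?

Use the largest denomination that fits, subtract, and repeat.
165 − 1×100→65 − 1×50→15 − 1×10→5 − 1×5→0
Total coins = 1 + 1 + 1 + 1 = 4

4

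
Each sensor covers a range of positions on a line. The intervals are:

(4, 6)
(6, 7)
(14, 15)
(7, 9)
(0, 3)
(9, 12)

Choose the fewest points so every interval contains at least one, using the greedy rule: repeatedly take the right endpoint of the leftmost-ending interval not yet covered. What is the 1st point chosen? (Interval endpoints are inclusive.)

Process intervals by earliest right end; each time one isn't hit yet, stab at its right endpoint.
Sorted: [0,3] [4,6] [6,7] [7,9] [9,12] [14,15]
{[0,3]} hit by 3; {[4,6],[6,7]} hit by 6; {[7,9],[9,12]} hit by 9; {[14,15]} hit by 15.
Points: 3, 6, 9, 15 (4 total).

3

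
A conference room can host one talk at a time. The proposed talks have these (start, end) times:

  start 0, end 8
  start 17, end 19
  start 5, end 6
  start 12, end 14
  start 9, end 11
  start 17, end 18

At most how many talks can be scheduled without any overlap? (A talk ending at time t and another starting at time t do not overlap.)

4

Sorted by end: (5,6)  (0,8)  (9,11)  (12,14)  (17,18)  (17,19)
take (5,6); take (9,11); take (12,14); take (17,18).
Selected 4 talks.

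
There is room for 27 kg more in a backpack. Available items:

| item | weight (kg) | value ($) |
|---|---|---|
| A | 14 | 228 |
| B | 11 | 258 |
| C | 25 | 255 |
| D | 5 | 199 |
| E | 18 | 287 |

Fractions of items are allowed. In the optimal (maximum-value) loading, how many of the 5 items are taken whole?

2

Order: D (199/5=39.80) > B (258/11=23.45) > A (228/14=16.29) > E (287/18=15.94) > C (255/25=10.20)
Fill: take D (5 @ 199) → take B (11 @ 258) → take 11/14 of A → 179.14; 27/27 used.
2 item(s) taken whole; one partial (take 11/14 of A).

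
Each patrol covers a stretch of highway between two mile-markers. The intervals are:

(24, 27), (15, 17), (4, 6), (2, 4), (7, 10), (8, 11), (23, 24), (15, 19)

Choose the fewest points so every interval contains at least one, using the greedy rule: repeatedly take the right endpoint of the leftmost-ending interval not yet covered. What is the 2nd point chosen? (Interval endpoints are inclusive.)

Sort by right endpoint; whenever an interval is uncovered, place a point at its right end.
By right end: [2,4]  [4,6]  [7,10]  [8,11]  [15,17]  [15,19]  [23,24]  [24,27]
[2,4] uncovered → point at 4; [7,10] uncovered → point at 10; [15,17] uncovered → point at 17; [23,24] uncovered → point at 24.
Points: 4, 10, 17, 24 (4 total).

10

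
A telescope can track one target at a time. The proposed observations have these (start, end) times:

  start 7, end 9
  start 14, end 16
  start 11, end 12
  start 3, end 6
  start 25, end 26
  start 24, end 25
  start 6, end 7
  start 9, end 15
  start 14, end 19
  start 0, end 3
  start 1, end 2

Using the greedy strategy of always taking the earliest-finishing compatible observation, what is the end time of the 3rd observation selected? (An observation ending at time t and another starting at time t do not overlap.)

By end time: (1,2), (0,3), (3,6), (6,7), (7,9), (11,12), (9,15), (14,16), (14,19), (24,25), (25,26).
Pick (1,2); next start ≥ 2 → (3,6); next start ≥ 6 → (6,7); next start ≥ 7 → (7,9); next start ≥ 9 → (11,12); next start ≥ 12 → (14,16); next start ≥ 16 → (24,25); next start ≥ 25 → (25,26).
Selected: (1,2) (3,6) (6,7) (7,9) (11,12) (14,16) (24,25) (25,26)

7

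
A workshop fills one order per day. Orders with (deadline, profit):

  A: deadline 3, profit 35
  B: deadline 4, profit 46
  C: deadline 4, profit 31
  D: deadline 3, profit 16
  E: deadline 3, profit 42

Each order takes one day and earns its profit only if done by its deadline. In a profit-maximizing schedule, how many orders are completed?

Sort by profit descending; place each in the latest free slot ≤ its deadline.
Profit order: B=46 E=42 A=35 C=31 D=16
Assign: B→slot 4, E→slot 3, A→slot 2, C→slot 1, D skipped.
Slots: [1:C] [2:A] [3:E] [4:B]
4 of 5 scheduled.

4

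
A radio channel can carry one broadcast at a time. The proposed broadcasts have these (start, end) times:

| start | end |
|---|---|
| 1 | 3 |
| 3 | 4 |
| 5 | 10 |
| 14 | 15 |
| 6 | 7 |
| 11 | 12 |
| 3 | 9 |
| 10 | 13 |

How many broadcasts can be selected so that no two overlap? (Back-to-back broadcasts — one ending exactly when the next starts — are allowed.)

Sort by end time and greedily take each interval whose start is ≥ the last chosen end.
By end time: (1,3), (3,4), (6,7), (3,9), (5,10), (11,12), (10,13), (14,15).
Pick (1,3); next start ≥ 3 → (3,4); next start ≥ 4 → (6,7); next start ≥ 7 → (11,12); next start ≥ 12 → (14,15).
Selected 5 broadcasts.

5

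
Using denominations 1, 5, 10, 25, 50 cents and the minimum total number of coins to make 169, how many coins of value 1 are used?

4

169 = 3×50 + 1×10 + 1×5 + 4×1
Count of 1: 4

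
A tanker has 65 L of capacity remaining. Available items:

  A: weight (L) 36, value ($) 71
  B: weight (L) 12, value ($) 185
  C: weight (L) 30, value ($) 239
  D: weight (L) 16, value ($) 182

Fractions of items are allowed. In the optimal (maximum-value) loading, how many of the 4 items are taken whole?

Sort by value per unit weight and fill in that order.
Order: B (185/12=15.42) > D (182/16=11.38) > C (239/30=7.97) > A (71/36=1.97)
Fill: take B (12 @ 185) → take D (16 @ 182) → take C (30 @ 239) → take 7/36 of A → 13.81; 65/65 used.
3 item(s) taken whole; one partial (take 7/36 of A).

3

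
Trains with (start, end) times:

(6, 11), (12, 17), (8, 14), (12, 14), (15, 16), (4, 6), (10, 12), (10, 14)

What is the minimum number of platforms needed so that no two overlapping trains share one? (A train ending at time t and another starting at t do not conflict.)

4

starts: [4, 6, 8, 10, 10, 12, 12, 15]
ends:   [6, 11, 12, 14, 14, 14, 16, 17]
s4→1 e6→0 s6→1 s8→2 s10→3 s10→4  — peak 4.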